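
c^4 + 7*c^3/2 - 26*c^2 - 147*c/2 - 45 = (c - 5)*(c + 1)*(c + 3/2)*(c + 6)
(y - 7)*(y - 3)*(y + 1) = y^3 - 9*y^2 + 11*y + 21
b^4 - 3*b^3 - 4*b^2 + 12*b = b*(b - 3)*(b - 2)*(b + 2)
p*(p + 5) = p^2 + 5*p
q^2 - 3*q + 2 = (q - 2)*(q - 1)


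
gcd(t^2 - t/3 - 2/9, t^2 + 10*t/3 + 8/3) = 1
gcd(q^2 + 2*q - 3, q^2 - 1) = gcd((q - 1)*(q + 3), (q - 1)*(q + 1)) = q - 1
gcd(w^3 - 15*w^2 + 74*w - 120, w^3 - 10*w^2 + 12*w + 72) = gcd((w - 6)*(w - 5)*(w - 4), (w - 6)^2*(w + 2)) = w - 6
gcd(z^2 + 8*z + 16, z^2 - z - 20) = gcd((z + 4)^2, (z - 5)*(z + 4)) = z + 4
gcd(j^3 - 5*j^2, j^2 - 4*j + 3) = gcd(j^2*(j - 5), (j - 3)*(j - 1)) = 1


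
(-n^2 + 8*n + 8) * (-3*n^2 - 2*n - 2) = 3*n^4 - 22*n^3 - 38*n^2 - 32*n - 16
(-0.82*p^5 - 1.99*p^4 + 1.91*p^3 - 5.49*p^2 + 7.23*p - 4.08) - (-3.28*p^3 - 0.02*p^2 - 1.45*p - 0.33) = -0.82*p^5 - 1.99*p^4 + 5.19*p^3 - 5.47*p^2 + 8.68*p - 3.75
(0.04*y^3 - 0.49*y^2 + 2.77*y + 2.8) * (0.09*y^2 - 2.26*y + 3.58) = 0.0036*y^5 - 0.1345*y^4 + 1.4999*y^3 - 7.7624*y^2 + 3.5886*y + 10.024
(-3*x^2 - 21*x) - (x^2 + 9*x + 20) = -4*x^2 - 30*x - 20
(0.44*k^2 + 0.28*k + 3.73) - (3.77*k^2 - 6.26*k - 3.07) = -3.33*k^2 + 6.54*k + 6.8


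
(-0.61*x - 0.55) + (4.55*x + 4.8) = 3.94*x + 4.25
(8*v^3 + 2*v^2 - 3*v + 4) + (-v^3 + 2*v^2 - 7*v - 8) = 7*v^3 + 4*v^2 - 10*v - 4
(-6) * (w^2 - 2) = 12 - 6*w^2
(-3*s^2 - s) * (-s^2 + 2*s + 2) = 3*s^4 - 5*s^3 - 8*s^2 - 2*s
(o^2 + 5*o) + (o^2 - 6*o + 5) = 2*o^2 - o + 5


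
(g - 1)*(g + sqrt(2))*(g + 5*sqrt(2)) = g^3 - g^2 + 6*sqrt(2)*g^2 - 6*sqrt(2)*g + 10*g - 10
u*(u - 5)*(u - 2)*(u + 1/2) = u^4 - 13*u^3/2 + 13*u^2/2 + 5*u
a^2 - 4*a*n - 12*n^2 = (a - 6*n)*(a + 2*n)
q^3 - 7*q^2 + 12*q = q*(q - 4)*(q - 3)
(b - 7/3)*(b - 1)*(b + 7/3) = b^3 - b^2 - 49*b/9 + 49/9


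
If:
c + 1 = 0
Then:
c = -1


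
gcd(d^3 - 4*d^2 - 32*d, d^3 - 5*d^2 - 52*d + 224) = d - 8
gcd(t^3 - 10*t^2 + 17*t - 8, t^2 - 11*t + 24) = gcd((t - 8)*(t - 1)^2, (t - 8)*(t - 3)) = t - 8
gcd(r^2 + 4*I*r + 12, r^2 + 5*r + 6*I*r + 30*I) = r + 6*I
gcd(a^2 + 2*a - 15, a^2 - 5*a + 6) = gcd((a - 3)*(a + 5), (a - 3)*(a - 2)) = a - 3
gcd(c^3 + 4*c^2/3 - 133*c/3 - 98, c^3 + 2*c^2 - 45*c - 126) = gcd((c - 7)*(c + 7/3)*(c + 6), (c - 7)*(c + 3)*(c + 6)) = c^2 - c - 42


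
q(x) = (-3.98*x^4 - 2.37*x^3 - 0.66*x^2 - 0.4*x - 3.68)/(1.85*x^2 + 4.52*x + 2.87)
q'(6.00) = -22.01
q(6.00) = -59.01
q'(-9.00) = 42.52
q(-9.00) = -218.12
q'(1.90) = -4.96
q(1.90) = -4.13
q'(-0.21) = 3.23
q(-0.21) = -1.80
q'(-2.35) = 2.32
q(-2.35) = -39.36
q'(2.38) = -6.87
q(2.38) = -6.97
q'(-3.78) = 18.29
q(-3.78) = -56.98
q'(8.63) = -33.25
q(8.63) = -131.67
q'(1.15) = -2.14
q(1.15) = -1.48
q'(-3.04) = 12.94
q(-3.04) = -45.28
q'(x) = (-3.7*x - 4.52)*(-3.98*x^4 - 2.37*x^3 - 0.66*x^2 - 0.4*x - 3.68)/(1.85*x^2 + 4.52*x + 2.87)^2 + (-15.92*x^3 - 7.11*x^2 - 1.32*x - 0.4)/(1.85*x^2 + 4.52*x + 2.87)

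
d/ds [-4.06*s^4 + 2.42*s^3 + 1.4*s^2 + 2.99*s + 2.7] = -16.24*s^3 + 7.26*s^2 + 2.8*s + 2.99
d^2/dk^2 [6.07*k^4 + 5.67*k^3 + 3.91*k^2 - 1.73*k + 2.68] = 72.84*k^2 + 34.02*k + 7.82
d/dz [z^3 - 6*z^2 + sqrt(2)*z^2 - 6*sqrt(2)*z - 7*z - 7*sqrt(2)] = 3*z^2 - 12*z + 2*sqrt(2)*z - 6*sqrt(2) - 7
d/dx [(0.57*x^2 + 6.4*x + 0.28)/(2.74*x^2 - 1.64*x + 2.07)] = (-18.4708*x^2 + 0.8254*x + 13.7072)/(7.5076*x^4 - 8.9872*x^3 + 14.0332*x^2 - 6.7896*x + 4.2849)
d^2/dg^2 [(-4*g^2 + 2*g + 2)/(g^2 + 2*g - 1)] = 4*(5*g^3 - 3*g^2 + 9*g + 5)/(g^6 + 6*g^5 + 9*g^4 - 4*g^3 - 9*g^2 + 6*g - 1)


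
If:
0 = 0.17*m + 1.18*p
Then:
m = -6.94117647058824*p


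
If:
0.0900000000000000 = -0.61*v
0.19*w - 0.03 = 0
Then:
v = -0.15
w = 0.16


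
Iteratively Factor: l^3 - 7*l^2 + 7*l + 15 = (l - 5)*(l^2 - 2*l - 3) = (l - 5)*(l + 1)*(l - 3)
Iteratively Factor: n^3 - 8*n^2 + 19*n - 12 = (n - 4)*(n^2 - 4*n + 3) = (n - 4)*(n - 1)*(n - 3)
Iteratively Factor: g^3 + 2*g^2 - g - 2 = (g + 2)*(g^2 - 1) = (g + 1)*(g + 2)*(g - 1)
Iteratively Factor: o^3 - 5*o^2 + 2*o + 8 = (o - 4)*(o^2 - o - 2) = (o - 4)*(o + 1)*(o - 2)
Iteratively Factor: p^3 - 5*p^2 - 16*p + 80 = (p - 5)*(p^2 - 16) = (p - 5)*(p + 4)*(p - 4)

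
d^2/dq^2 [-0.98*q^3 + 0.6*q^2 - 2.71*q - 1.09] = 1.2 - 5.88*q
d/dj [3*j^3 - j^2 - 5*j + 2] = 9*j^2 - 2*j - 5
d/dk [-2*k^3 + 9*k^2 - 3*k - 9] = -6*k^2 + 18*k - 3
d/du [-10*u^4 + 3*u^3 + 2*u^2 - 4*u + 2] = -40*u^3 + 9*u^2 + 4*u - 4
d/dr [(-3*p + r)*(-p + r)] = -4*p + 2*r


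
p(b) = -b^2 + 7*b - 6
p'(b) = 7 - 2*b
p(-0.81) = -12.33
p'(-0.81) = 8.62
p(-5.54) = -75.47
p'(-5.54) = 18.08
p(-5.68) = -78.02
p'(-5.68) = 18.36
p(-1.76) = -21.42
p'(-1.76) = 10.52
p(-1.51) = -18.85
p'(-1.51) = 10.02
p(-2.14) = -25.56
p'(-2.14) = 11.28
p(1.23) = 1.10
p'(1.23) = 4.54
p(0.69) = -1.65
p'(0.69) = 5.62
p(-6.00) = -84.00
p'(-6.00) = 19.00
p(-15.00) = -336.00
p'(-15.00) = 37.00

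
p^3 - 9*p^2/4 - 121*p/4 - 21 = (p - 7)*(p + 3/4)*(p + 4)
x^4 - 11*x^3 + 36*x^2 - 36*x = x*(x - 6)*(x - 3)*(x - 2)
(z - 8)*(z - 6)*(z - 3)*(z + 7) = z^4 - 10*z^3 - 29*z^2 + 486*z - 1008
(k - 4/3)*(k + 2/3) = k^2 - 2*k/3 - 8/9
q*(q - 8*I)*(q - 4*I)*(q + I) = q^4 - 11*I*q^3 - 20*q^2 - 32*I*q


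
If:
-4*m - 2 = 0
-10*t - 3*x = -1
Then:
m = -1/2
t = 1/10 - 3*x/10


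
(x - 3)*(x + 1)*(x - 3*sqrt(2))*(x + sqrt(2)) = x^4 - 2*sqrt(2)*x^3 - 2*x^3 - 9*x^2 + 4*sqrt(2)*x^2 + 6*sqrt(2)*x + 12*x + 18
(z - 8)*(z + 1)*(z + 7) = z^3 - 57*z - 56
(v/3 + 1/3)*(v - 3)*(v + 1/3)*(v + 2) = v^4/3 + v^3/9 - 7*v^2/3 - 25*v/9 - 2/3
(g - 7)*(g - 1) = g^2 - 8*g + 7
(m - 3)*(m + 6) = m^2 + 3*m - 18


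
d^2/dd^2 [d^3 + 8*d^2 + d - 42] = 6*d + 16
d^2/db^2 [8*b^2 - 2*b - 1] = 16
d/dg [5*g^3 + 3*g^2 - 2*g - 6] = 15*g^2 + 6*g - 2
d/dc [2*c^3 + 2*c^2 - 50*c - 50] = 6*c^2 + 4*c - 50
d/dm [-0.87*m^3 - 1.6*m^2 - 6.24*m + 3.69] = -2.61*m^2 - 3.2*m - 6.24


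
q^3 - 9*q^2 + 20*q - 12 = (q - 6)*(q - 2)*(q - 1)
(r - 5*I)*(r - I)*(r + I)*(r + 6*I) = r^4 + I*r^3 + 31*r^2 + I*r + 30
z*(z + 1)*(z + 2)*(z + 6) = z^4 + 9*z^3 + 20*z^2 + 12*z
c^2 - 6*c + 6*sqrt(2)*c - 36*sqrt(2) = (c - 6)*(c + 6*sqrt(2))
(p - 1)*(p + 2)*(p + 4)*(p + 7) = p^4 + 12*p^3 + 37*p^2 + 6*p - 56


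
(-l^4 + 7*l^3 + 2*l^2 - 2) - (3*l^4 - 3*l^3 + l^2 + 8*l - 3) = -4*l^4 + 10*l^3 + l^2 - 8*l + 1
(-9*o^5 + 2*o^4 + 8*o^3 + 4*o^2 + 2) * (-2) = 18*o^5 - 4*o^4 - 16*o^3 - 8*o^2 - 4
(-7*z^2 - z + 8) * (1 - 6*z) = 42*z^3 - z^2 - 49*z + 8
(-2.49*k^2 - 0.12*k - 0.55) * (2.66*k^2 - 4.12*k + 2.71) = -6.6234*k^4 + 9.9396*k^3 - 7.7165*k^2 + 1.9408*k - 1.4905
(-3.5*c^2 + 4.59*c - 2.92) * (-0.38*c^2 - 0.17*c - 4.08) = 1.33*c^4 - 1.1492*c^3 + 14.6093*c^2 - 18.2308*c + 11.9136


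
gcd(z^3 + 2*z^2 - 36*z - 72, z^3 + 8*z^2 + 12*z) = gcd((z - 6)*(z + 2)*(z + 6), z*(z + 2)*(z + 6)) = z^2 + 8*z + 12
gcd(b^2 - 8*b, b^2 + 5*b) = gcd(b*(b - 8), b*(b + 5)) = b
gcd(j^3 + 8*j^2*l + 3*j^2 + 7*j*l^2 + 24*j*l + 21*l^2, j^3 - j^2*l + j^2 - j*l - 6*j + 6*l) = j + 3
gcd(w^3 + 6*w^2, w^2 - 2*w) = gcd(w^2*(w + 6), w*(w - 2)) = w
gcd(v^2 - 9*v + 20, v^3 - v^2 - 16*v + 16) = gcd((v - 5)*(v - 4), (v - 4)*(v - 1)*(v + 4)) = v - 4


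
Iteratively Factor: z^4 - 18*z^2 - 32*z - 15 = (z + 3)*(z^3 - 3*z^2 - 9*z - 5) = (z + 1)*(z + 3)*(z^2 - 4*z - 5) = (z + 1)^2*(z + 3)*(z - 5)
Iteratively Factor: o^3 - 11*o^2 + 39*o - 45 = (o - 5)*(o^2 - 6*o + 9) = (o - 5)*(o - 3)*(o - 3)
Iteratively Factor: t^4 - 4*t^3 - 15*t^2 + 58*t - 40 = (t - 1)*(t^3 - 3*t^2 - 18*t + 40) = (t - 2)*(t - 1)*(t^2 - t - 20) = (t - 2)*(t - 1)*(t + 4)*(t - 5)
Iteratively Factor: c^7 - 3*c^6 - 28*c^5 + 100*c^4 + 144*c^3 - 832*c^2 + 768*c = (c)*(c^6 - 3*c^5 - 28*c^4 + 100*c^3 + 144*c^2 - 832*c + 768) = c*(c - 2)*(c^5 - c^4 - 30*c^3 + 40*c^2 + 224*c - 384) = c*(c - 2)*(c + 4)*(c^4 - 5*c^3 - 10*c^2 + 80*c - 96) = c*(c - 2)*(c + 4)^2*(c^3 - 9*c^2 + 26*c - 24) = c*(c - 3)*(c - 2)*(c + 4)^2*(c^2 - 6*c + 8) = c*(c - 4)*(c - 3)*(c - 2)*(c + 4)^2*(c - 2)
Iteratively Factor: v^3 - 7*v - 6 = (v + 2)*(v^2 - 2*v - 3) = (v - 3)*(v + 2)*(v + 1)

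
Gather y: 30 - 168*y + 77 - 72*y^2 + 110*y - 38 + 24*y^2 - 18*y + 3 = -48*y^2 - 76*y + 72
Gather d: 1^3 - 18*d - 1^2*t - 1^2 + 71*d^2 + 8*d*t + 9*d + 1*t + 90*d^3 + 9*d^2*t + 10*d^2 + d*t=90*d^3 + d^2*(9*t + 81) + d*(9*t - 9)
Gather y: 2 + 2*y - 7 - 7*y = -5*y - 5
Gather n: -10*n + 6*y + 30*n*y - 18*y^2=n*(30*y - 10) - 18*y^2 + 6*y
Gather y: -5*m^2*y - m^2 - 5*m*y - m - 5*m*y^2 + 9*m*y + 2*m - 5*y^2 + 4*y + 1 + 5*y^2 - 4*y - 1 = -m^2 - 5*m*y^2 + m + y*(-5*m^2 + 4*m)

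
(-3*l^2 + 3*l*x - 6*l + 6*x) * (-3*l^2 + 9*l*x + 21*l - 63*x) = 9*l^4 - 36*l^3*x - 45*l^3 + 27*l^2*x^2 + 180*l^2*x - 126*l^2 - 135*l*x^2 + 504*l*x - 378*x^2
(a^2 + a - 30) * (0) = 0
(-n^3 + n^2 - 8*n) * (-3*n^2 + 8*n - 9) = 3*n^5 - 11*n^4 + 41*n^3 - 73*n^2 + 72*n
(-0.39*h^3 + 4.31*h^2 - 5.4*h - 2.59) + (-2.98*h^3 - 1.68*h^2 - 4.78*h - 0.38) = -3.37*h^3 + 2.63*h^2 - 10.18*h - 2.97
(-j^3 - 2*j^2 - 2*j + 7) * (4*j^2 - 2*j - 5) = -4*j^5 - 6*j^4 + j^3 + 42*j^2 - 4*j - 35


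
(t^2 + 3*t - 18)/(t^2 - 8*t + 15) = (t + 6)/(t - 5)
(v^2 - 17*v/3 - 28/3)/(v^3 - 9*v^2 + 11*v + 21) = (v + 4/3)/(v^2 - 2*v - 3)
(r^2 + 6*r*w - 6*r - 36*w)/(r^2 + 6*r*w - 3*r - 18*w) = (r - 6)/(r - 3)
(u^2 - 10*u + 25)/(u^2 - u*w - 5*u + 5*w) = (u - 5)/(u - w)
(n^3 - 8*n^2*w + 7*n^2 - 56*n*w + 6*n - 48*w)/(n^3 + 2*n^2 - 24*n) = (n^2 - 8*n*w + n - 8*w)/(n*(n - 4))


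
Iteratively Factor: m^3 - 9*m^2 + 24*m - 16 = (m - 4)*(m^2 - 5*m + 4) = (m - 4)*(m - 1)*(m - 4)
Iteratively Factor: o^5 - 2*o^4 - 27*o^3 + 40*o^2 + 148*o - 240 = (o + 3)*(o^4 - 5*o^3 - 12*o^2 + 76*o - 80) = (o + 3)*(o + 4)*(o^3 - 9*o^2 + 24*o - 20) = (o - 2)*(o + 3)*(o + 4)*(o^2 - 7*o + 10) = (o - 2)^2*(o + 3)*(o + 4)*(o - 5)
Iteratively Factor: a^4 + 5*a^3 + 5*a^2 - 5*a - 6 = (a + 2)*(a^3 + 3*a^2 - a - 3) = (a + 2)*(a + 3)*(a^2 - 1) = (a - 1)*(a + 2)*(a + 3)*(a + 1)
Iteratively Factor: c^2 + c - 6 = (c + 3)*(c - 2)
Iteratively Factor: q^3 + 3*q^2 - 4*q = (q)*(q^2 + 3*q - 4) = q*(q - 1)*(q + 4)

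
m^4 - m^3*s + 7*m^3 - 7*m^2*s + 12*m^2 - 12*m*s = m*(m + 3)*(m + 4)*(m - s)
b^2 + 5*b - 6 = (b - 1)*(b + 6)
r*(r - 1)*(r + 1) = r^3 - r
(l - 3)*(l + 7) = l^2 + 4*l - 21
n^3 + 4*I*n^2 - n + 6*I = (n - I)*(n + 2*I)*(n + 3*I)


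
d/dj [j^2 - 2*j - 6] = 2*j - 2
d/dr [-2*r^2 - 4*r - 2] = -4*r - 4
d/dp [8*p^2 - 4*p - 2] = 16*p - 4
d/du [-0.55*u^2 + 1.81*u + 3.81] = 1.81 - 1.1*u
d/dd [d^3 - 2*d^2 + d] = 3*d^2 - 4*d + 1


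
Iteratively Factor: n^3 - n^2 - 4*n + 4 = (n + 2)*(n^2 - 3*n + 2) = (n - 1)*(n + 2)*(n - 2)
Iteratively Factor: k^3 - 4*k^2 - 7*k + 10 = (k - 5)*(k^2 + k - 2) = (k - 5)*(k + 2)*(k - 1)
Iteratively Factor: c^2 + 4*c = (c)*(c + 4)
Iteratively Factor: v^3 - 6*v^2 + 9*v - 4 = (v - 4)*(v^2 - 2*v + 1) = (v - 4)*(v - 1)*(v - 1)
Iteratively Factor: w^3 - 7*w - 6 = (w + 1)*(w^2 - w - 6) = (w - 3)*(w + 1)*(w + 2)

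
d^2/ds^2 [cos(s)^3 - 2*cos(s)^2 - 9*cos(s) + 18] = 33*cos(s)/4 + 4*cos(2*s) - 9*cos(3*s)/4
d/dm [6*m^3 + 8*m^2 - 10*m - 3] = 18*m^2 + 16*m - 10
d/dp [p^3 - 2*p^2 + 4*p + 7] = 3*p^2 - 4*p + 4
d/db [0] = 0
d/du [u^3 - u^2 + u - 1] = 3*u^2 - 2*u + 1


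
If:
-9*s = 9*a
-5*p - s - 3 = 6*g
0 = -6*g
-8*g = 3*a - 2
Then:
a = 2/3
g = 0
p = -7/15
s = -2/3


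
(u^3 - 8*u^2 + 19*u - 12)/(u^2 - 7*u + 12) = u - 1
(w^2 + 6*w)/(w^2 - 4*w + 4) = w*(w + 6)/(w^2 - 4*w + 4)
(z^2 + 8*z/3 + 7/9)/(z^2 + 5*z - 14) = (9*z^2 + 24*z + 7)/(9*(z^2 + 5*z - 14))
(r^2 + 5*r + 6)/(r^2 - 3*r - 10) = (r + 3)/(r - 5)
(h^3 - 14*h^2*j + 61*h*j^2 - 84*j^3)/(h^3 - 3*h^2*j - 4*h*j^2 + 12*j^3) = (h^2 - 11*h*j + 28*j^2)/(h^2 - 4*j^2)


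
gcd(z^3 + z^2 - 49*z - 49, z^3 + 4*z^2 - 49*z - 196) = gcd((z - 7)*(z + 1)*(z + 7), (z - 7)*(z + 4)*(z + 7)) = z^2 - 49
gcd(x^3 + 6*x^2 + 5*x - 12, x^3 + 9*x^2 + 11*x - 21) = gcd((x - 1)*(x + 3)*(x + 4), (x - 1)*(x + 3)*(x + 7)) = x^2 + 2*x - 3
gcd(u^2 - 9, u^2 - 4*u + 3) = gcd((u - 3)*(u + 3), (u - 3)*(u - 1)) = u - 3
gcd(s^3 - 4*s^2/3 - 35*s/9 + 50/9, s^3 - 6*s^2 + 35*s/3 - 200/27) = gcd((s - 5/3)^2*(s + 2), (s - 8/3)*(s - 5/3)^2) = s^2 - 10*s/3 + 25/9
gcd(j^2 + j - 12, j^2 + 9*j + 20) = j + 4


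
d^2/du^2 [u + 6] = 0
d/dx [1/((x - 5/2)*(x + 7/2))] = 16*(-2*x - 1)/(16*x^4 + 32*x^3 - 264*x^2 - 280*x + 1225)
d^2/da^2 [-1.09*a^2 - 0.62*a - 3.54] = -2.18000000000000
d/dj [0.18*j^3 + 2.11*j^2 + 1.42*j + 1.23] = 0.54*j^2 + 4.22*j + 1.42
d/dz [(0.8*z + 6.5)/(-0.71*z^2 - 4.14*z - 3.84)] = (0.568*z^2 + 9.23*z + 23.838)/(0.5041*z^4 + 5.8788*z^3 + 22.5924*z^2 + 31.7952*z + 14.7456)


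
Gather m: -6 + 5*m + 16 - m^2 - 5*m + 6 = 16 - m^2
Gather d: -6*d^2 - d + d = -6*d^2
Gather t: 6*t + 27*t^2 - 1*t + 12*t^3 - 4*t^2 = 12*t^3 + 23*t^2 + 5*t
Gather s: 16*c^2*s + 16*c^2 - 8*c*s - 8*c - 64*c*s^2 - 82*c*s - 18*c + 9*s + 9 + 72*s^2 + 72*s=16*c^2 - 26*c + s^2*(72 - 64*c) + s*(16*c^2 - 90*c + 81) + 9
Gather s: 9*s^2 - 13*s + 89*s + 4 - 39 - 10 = 9*s^2 + 76*s - 45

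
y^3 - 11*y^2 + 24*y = y*(y - 8)*(y - 3)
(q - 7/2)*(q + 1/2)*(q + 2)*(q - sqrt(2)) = q^4 - sqrt(2)*q^3 - q^3 - 31*q^2/4 + sqrt(2)*q^2 - 7*q/2 + 31*sqrt(2)*q/4 + 7*sqrt(2)/2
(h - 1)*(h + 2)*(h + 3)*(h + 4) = h^4 + 8*h^3 + 17*h^2 - 2*h - 24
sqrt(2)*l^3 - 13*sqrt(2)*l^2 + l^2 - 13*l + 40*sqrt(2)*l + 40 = (l - 8)*(l - 5)*(sqrt(2)*l + 1)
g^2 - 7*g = g*(g - 7)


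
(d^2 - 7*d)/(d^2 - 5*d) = (d - 7)/(d - 5)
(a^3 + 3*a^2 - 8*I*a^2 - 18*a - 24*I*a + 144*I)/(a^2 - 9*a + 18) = (a^2 + a*(6 - 8*I) - 48*I)/(a - 6)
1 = 1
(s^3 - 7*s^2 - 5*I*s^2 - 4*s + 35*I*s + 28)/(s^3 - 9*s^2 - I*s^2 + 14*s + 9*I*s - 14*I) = (s - 4*I)/(s - 2)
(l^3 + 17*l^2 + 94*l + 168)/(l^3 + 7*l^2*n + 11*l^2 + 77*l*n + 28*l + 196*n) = (l + 6)/(l + 7*n)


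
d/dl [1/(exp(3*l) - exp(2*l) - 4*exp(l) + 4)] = (-3*exp(2*l) + 2*exp(l) + 4)*exp(l)/(exp(3*l) - exp(2*l) - 4*exp(l) + 4)^2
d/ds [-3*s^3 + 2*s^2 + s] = -9*s^2 + 4*s + 1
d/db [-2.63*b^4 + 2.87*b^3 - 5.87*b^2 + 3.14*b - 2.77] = -10.52*b^3 + 8.61*b^2 - 11.74*b + 3.14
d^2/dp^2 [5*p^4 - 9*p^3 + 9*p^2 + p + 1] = 60*p^2 - 54*p + 18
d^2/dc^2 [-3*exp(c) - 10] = -3*exp(c)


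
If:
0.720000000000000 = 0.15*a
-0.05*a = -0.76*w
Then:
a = 4.80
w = 0.32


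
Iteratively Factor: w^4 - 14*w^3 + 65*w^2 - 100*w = (w - 4)*(w^3 - 10*w^2 + 25*w) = w*(w - 4)*(w^2 - 10*w + 25) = w*(w - 5)*(w - 4)*(w - 5)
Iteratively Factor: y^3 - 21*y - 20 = (y - 5)*(y^2 + 5*y + 4) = (y - 5)*(y + 4)*(y + 1)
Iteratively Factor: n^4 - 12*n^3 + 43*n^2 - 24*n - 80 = (n - 4)*(n^3 - 8*n^2 + 11*n + 20) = (n - 4)*(n + 1)*(n^2 - 9*n + 20) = (n - 5)*(n - 4)*(n + 1)*(n - 4)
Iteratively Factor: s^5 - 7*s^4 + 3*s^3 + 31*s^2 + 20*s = (s + 1)*(s^4 - 8*s^3 + 11*s^2 + 20*s) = (s - 4)*(s + 1)*(s^3 - 4*s^2 - 5*s) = (s - 4)*(s + 1)^2*(s^2 - 5*s) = s*(s - 4)*(s + 1)^2*(s - 5)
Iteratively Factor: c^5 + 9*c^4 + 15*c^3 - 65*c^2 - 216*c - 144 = (c + 4)*(c^4 + 5*c^3 - 5*c^2 - 45*c - 36) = (c + 1)*(c + 4)*(c^3 + 4*c^2 - 9*c - 36) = (c + 1)*(c + 4)^2*(c^2 - 9) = (c + 1)*(c + 3)*(c + 4)^2*(c - 3)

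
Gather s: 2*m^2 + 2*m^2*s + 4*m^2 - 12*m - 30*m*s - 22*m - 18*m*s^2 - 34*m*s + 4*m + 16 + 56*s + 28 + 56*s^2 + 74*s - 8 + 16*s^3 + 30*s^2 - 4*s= 6*m^2 - 30*m + 16*s^3 + s^2*(86 - 18*m) + s*(2*m^2 - 64*m + 126) + 36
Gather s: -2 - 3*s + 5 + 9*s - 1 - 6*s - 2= 0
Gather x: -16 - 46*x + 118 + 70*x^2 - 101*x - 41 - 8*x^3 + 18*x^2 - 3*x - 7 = -8*x^3 + 88*x^2 - 150*x + 54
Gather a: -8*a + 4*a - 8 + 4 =-4*a - 4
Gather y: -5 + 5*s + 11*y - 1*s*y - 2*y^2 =5*s - 2*y^2 + y*(11 - s) - 5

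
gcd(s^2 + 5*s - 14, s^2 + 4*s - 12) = s - 2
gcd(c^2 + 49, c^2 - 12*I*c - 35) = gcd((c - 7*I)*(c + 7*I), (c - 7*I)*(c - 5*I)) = c - 7*I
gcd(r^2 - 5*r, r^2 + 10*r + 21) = 1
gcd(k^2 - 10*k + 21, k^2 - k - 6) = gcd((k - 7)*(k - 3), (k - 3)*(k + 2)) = k - 3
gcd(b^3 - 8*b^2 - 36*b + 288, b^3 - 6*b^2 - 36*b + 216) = b^2 - 36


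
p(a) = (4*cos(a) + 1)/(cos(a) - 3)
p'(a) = -4*sin(a)/(cos(a) - 3) + (4*cos(a) + 1)*sin(a)/(cos(a) - 3)^2 = 13*sin(a)/(cos(a) - 3)^2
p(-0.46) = -2.18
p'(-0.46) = -1.30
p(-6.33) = -2.50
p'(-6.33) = -0.15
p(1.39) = -0.61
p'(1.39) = 1.61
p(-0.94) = -1.39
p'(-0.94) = -1.81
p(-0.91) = -1.45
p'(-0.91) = -1.80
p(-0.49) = -2.14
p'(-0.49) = -1.36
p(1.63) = -0.25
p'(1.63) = 1.39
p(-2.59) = 0.62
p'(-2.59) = -0.46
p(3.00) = 0.74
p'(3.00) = 0.12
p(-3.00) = 0.74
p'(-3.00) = -0.12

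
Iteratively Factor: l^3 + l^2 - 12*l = (l + 4)*(l^2 - 3*l) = l*(l + 4)*(l - 3)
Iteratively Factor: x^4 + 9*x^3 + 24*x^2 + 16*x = (x + 4)*(x^3 + 5*x^2 + 4*x) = (x + 1)*(x + 4)*(x^2 + 4*x) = (x + 1)*(x + 4)^2*(x)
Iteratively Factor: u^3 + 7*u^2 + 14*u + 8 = (u + 2)*(u^2 + 5*u + 4) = (u + 2)*(u + 4)*(u + 1)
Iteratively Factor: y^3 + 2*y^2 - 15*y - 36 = (y - 4)*(y^2 + 6*y + 9) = (y - 4)*(y + 3)*(y + 3)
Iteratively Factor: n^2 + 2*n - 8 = (n - 2)*(n + 4)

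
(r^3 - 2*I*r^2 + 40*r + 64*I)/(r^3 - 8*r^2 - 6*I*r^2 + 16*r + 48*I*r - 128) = (r + 4*I)/(r - 8)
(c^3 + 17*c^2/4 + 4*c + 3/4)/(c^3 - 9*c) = (4*c^2 + 5*c + 1)/(4*c*(c - 3))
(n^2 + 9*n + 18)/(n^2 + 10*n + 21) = (n + 6)/(n + 7)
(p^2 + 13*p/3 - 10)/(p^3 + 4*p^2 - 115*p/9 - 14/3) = 3*(3*p - 5)/(9*p^2 - 18*p - 7)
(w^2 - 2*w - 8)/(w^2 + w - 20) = (w + 2)/(w + 5)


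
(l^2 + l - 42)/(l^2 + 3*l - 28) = (l - 6)/(l - 4)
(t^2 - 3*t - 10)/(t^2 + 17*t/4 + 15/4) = 4*(t^2 - 3*t - 10)/(4*t^2 + 17*t + 15)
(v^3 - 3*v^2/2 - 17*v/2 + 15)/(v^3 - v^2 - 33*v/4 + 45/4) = 2*(v - 2)/(2*v - 3)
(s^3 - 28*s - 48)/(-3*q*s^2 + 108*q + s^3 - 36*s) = (-s^3 + 28*s + 48)/(3*q*s^2 - 108*q - s^3 + 36*s)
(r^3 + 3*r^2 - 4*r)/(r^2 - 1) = r*(r + 4)/(r + 1)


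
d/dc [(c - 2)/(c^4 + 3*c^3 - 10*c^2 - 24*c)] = (c*(c^3 + 3*c^2 - 10*c - 24) - (c - 2)*(4*c^3 + 9*c^2 - 20*c - 24))/(c^2*(c^3 + 3*c^2 - 10*c - 24)^2)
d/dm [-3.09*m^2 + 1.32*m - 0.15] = 1.32 - 6.18*m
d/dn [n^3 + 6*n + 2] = 3*n^2 + 6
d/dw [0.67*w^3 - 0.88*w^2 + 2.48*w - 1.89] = 2.01*w^2 - 1.76*w + 2.48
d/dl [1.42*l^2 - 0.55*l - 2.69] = 2.84*l - 0.55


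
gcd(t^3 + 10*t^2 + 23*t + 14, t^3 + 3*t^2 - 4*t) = 1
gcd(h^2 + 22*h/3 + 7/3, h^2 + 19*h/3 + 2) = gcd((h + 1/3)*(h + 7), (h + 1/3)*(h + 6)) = h + 1/3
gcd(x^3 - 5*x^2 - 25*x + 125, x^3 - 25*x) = x^2 - 25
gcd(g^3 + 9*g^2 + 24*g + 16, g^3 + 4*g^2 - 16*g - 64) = g^2 + 8*g + 16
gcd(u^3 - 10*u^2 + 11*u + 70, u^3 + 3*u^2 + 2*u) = u + 2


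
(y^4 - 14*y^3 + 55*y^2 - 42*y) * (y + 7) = y^5 - 7*y^4 - 43*y^3 + 343*y^2 - 294*y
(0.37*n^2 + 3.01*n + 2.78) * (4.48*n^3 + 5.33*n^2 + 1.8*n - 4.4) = 1.6576*n^5 + 15.4569*n^4 + 29.1637*n^3 + 18.6074*n^2 - 8.24*n - 12.232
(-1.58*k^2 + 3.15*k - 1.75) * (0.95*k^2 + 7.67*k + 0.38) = -1.501*k^4 - 9.1261*k^3 + 21.8976*k^2 - 12.2255*k - 0.665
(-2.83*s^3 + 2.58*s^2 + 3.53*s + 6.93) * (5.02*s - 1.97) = -14.2066*s^4 + 18.5267*s^3 + 12.638*s^2 + 27.8345*s - 13.6521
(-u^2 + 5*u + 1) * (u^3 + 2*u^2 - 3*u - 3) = -u^5 + 3*u^4 + 14*u^3 - 10*u^2 - 18*u - 3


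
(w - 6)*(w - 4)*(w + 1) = w^3 - 9*w^2 + 14*w + 24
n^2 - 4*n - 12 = (n - 6)*(n + 2)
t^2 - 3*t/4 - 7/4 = (t - 7/4)*(t + 1)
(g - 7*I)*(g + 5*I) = g^2 - 2*I*g + 35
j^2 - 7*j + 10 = (j - 5)*(j - 2)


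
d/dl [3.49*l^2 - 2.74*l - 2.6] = 6.98*l - 2.74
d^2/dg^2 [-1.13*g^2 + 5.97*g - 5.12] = -2.26000000000000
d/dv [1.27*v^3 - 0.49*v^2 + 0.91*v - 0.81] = 3.81*v^2 - 0.98*v + 0.91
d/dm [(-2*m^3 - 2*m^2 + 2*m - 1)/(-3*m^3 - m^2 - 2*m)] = (-4*m^4 + 20*m^3 - 3*m^2 - 2*m - 2)/(m^2*(9*m^4 + 6*m^3 + 13*m^2 + 4*m + 4))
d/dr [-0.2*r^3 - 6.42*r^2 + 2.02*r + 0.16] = -0.6*r^2 - 12.84*r + 2.02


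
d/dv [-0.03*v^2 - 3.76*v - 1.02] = -0.06*v - 3.76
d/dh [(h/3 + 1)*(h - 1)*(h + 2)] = h^2 + 8*h/3 + 1/3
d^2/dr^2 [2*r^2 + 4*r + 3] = 4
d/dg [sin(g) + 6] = cos(g)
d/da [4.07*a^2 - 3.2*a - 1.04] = 8.14*a - 3.2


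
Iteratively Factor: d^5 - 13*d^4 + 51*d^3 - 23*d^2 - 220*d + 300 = (d - 3)*(d^4 - 10*d^3 + 21*d^2 + 40*d - 100) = (d - 3)*(d + 2)*(d^3 - 12*d^2 + 45*d - 50) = (d - 5)*(d - 3)*(d + 2)*(d^2 - 7*d + 10) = (d - 5)*(d - 3)*(d - 2)*(d + 2)*(d - 5)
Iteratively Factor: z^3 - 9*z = (z)*(z^2 - 9) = z*(z - 3)*(z + 3)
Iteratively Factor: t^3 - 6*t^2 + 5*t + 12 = (t + 1)*(t^2 - 7*t + 12) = (t - 4)*(t + 1)*(t - 3)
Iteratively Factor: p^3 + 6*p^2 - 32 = (p + 4)*(p^2 + 2*p - 8) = (p + 4)^2*(p - 2)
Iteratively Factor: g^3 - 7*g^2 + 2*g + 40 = (g + 2)*(g^2 - 9*g + 20) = (g - 4)*(g + 2)*(g - 5)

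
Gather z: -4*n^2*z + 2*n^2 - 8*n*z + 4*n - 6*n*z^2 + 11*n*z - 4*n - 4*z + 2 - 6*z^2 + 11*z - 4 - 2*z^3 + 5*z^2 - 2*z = 2*n^2 - 2*z^3 + z^2*(-6*n - 1) + z*(-4*n^2 + 3*n + 5) - 2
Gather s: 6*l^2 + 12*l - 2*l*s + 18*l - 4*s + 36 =6*l^2 + 30*l + s*(-2*l - 4) + 36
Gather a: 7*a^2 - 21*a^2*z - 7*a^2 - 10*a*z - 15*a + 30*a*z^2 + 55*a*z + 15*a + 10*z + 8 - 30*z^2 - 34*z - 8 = -21*a^2*z + a*(30*z^2 + 45*z) - 30*z^2 - 24*z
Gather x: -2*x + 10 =10 - 2*x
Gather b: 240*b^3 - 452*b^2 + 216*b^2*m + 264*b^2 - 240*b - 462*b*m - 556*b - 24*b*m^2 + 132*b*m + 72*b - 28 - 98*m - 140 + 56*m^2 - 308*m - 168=240*b^3 + b^2*(216*m - 188) + b*(-24*m^2 - 330*m - 724) + 56*m^2 - 406*m - 336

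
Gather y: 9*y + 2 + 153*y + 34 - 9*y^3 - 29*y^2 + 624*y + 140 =-9*y^3 - 29*y^2 + 786*y + 176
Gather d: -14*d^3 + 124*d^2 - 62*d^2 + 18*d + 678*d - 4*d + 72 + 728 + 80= -14*d^3 + 62*d^2 + 692*d + 880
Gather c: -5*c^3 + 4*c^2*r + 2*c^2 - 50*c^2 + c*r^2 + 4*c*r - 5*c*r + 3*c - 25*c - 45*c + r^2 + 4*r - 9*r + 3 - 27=-5*c^3 + c^2*(4*r - 48) + c*(r^2 - r - 67) + r^2 - 5*r - 24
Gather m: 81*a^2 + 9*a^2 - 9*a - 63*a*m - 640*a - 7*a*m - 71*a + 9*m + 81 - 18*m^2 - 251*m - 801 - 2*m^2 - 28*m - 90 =90*a^2 - 720*a - 20*m^2 + m*(-70*a - 270) - 810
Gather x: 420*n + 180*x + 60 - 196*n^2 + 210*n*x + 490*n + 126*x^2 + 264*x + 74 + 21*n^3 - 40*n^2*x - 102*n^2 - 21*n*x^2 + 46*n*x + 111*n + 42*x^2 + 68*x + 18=21*n^3 - 298*n^2 + 1021*n + x^2*(168 - 21*n) + x*(-40*n^2 + 256*n + 512) + 152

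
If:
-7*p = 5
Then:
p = -5/7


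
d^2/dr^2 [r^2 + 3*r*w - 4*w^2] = 2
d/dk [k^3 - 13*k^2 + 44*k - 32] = 3*k^2 - 26*k + 44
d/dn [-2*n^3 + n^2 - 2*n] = -6*n^2 + 2*n - 2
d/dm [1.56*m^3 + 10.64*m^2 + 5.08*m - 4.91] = 4.68*m^2 + 21.28*m + 5.08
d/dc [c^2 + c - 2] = 2*c + 1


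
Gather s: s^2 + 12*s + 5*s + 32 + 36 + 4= s^2 + 17*s + 72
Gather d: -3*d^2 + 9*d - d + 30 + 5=-3*d^2 + 8*d + 35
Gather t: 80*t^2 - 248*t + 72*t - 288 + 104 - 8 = 80*t^2 - 176*t - 192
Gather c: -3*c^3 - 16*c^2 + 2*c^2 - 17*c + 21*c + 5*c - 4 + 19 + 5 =-3*c^3 - 14*c^2 + 9*c + 20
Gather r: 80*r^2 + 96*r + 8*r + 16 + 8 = 80*r^2 + 104*r + 24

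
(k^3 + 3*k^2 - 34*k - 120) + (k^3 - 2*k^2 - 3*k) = 2*k^3 + k^2 - 37*k - 120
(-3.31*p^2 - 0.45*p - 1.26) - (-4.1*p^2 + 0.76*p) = 0.79*p^2 - 1.21*p - 1.26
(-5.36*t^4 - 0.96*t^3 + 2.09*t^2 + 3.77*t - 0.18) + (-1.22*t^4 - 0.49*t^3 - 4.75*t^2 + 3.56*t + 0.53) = -6.58*t^4 - 1.45*t^3 - 2.66*t^2 + 7.33*t + 0.35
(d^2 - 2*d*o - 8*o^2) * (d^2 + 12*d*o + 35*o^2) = d^4 + 10*d^3*o + 3*d^2*o^2 - 166*d*o^3 - 280*o^4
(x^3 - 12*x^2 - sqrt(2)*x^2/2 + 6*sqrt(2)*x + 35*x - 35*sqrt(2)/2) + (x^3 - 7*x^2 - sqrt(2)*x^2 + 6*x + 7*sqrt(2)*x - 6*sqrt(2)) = 2*x^3 - 19*x^2 - 3*sqrt(2)*x^2/2 + 13*sqrt(2)*x + 41*x - 47*sqrt(2)/2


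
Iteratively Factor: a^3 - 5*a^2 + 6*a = (a - 3)*(a^2 - 2*a) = (a - 3)*(a - 2)*(a)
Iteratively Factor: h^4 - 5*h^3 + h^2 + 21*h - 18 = (h + 2)*(h^3 - 7*h^2 + 15*h - 9) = (h - 3)*(h + 2)*(h^2 - 4*h + 3) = (h - 3)*(h - 1)*(h + 2)*(h - 3)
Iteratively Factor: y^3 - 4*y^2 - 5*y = (y)*(y^2 - 4*y - 5) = y*(y + 1)*(y - 5)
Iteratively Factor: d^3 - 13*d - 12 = (d - 4)*(d^2 + 4*d + 3) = (d - 4)*(d + 1)*(d + 3)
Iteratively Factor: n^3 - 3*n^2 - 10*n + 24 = (n - 4)*(n^2 + n - 6) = (n - 4)*(n - 2)*(n + 3)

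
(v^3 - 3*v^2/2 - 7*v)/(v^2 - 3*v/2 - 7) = v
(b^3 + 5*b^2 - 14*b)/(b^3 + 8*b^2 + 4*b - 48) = b*(b + 7)/(b^2 + 10*b + 24)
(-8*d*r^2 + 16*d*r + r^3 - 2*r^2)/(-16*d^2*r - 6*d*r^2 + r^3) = (r - 2)/(2*d + r)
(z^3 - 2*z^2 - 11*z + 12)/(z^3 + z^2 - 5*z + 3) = (z - 4)/(z - 1)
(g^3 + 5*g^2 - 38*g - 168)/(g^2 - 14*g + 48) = (g^2 + 11*g + 28)/(g - 8)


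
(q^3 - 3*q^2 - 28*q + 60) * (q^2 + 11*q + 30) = q^5 + 8*q^4 - 31*q^3 - 338*q^2 - 180*q + 1800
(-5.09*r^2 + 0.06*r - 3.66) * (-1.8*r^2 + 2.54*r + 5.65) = 9.162*r^4 - 13.0366*r^3 - 22.0181*r^2 - 8.9574*r - 20.679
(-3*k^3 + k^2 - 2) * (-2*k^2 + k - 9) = 6*k^5 - 5*k^4 + 28*k^3 - 5*k^2 - 2*k + 18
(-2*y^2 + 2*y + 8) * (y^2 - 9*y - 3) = -2*y^4 + 20*y^3 - 4*y^2 - 78*y - 24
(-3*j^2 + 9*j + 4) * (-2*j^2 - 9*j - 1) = 6*j^4 + 9*j^3 - 86*j^2 - 45*j - 4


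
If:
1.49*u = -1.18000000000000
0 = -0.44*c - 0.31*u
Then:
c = 0.56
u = -0.79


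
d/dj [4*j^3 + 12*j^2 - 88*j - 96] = 12*j^2 + 24*j - 88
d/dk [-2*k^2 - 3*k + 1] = -4*k - 3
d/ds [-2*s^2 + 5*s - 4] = 5 - 4*s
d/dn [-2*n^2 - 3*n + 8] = -4*n - 3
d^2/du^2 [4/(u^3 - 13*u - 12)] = 8*(-3*u*(-u^3 + 13*u + 12) - (3*u^2 - 13)^2)/(-u^3 + 13*u + 12)^3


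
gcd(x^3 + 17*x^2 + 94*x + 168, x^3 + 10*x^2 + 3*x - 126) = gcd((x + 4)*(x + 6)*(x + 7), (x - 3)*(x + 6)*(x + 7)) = x^2 + 13*x + 42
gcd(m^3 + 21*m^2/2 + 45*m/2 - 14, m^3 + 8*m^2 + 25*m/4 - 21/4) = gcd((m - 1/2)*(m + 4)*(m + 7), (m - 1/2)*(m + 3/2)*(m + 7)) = m^2 + 13*m/2 - 7/2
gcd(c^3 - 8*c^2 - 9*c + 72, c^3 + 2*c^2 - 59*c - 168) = c^2 - 5*c - 24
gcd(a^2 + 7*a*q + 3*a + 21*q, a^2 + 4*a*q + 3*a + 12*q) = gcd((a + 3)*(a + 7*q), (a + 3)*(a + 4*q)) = a + 3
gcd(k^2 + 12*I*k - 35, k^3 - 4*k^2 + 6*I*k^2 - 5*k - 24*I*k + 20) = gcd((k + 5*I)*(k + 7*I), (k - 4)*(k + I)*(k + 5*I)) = k + 5*I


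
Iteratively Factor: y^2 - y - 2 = (y - 2)*(y + 1)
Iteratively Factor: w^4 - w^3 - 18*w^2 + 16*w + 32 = (w - 4)*(w^3 + 3*w^2 - 6*w - 8) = (w - 4)*(w - 2)*(w^2 + 5*w + 4) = (w - 4)*(w - 2)*(w + 4)*(w + 1)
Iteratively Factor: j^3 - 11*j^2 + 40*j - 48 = (j - 4)*(j^2 - 7*j + 12) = (j - 4)*(j - 3)*(j - 4)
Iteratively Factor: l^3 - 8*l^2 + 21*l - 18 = (l - 3)*(l^2 - 5*l + 6) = (l - 3)^2*(l - 2)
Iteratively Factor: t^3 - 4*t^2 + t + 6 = (t + 1)*(t^2 - 5*t + 6) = (t - 3)*(t + 1)*(t - 2)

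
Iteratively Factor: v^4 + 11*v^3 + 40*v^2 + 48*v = (v + 4)*(v^3 + 7*v^2 + 12*v) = (v + 3)*(v + 4)*(v^2 + 4*v) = (v + 3)*(v + 4)^2*(v)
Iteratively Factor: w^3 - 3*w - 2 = (w + 1)*(w^2 - w - 2) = (w + 1)^2*(w - 2)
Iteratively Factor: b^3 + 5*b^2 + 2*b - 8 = (b + 2)*(b^2 + 3*b - 4) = (b + 2)*(b + 4)*(b - 1)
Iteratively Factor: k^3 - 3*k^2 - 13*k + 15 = (k - 5)*(k^2 + 2*k - 3) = (k - 5)*(k - 1)*(k + 3)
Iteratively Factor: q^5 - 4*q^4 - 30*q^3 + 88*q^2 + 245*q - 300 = (q - 5)*(q^4 + q^3 - 25*q^2 - 37*q + 60) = (q - 5)^2*(q^3 + 6*q^2 + 5*q - 12) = (q - 5)^2*(q - 1)*(q^2 + 7*q + 12) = (q - 5)^2*(q - 1)*(q + 4)*(q + 3)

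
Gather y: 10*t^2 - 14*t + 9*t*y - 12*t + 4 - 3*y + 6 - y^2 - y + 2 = 10*t^2 - 26*t - y^2 + y*(9*t - 4) + 12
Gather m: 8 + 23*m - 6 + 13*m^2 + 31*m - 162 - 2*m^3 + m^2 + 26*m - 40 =-2*m^3 + 14*m^2 + 80*m - 200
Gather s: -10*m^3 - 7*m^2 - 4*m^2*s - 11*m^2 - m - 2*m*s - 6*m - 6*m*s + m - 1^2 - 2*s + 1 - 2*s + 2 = -10*m^3 - 18*m^2 - 6*m + s*(-4*m^2 - 8*m - 4) + 2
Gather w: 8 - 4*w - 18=-4*w - 10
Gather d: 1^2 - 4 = -3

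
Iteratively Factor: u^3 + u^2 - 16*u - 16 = (u - 4)*(u^2 + 5*u + 4) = (u - 4)*(u + 1)*(u + 4)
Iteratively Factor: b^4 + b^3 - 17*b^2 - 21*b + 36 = (b - 4)*(b^3 + 5*b^2 + 3*b - 9) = (b - 4)*(b + 3)*(b^2 + 2*b - 3) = (b - 4)*(b + 3)^2*(b - 1)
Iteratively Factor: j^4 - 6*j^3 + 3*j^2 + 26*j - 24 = (j - 4)*(j^3 - 2*j^2 - 5*j + 6) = (j - 4)*(j - 3)*(j^2 + j - 2) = (j - 4)*(j - 3)*(j + 2)*(j - 1)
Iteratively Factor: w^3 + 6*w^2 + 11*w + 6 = (w + 1)*(w^2 + 5*w + 6) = (w + 1)*(w + 3)*(w + 2)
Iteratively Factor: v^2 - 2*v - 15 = (v + 3)*(v - 5)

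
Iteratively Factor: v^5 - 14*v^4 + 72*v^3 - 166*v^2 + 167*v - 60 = (v - 4)*(v^4 - 10*v^3 + 32*v^2 - 38*v + 15) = (v - 4)*(v - 3)*(v^3 - 7*v^2 + 11*v - 5) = (v - 4)*(v - 3)*(v - 1)*(v^2 - 6*v + 5) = (v - 4)*(v - 3)*(v - 1)^2*(v - 5)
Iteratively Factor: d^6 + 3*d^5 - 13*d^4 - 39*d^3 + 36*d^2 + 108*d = (d)*(d^5 + 3*d^4 - 13*d^3 - 39*d^2 + 36*d + 108) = d*(d + 3)*(d^4 - 13*d^2 + 36) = d*(d + 3)^2*(d^3 - 3*d^2 - 4*d + 12) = d*(d + 2)*(d + 3)^2*(d^2 - 5*d + 6) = d*(d - 3)*(d + 2)*(d + 3)^2*(d - 2)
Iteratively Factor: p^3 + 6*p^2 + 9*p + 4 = (p + 1)*(p^2 + 5*p + 4) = (p + 1)*(p + 4)*(p + 1)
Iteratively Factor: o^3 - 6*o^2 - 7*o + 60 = (o - 5)*(o^2 - o - 12) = (o - 5)*(o - 4)*(o + 3)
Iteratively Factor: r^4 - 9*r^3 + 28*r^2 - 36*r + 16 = (r - 2)*(r^3 - 7*r^2 + 14*r - 8) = (r - 2)^2*(r^2 - 5*r + 4) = (r - 4)*(r - 2)^2*(r - 1)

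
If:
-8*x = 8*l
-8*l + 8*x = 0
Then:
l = 0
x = 0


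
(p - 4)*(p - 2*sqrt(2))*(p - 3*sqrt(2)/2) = p^3 - 7*sqrt(2)*p^2/2 - 4*p^2 + 6*p + 14*sqrt(2)*p - 24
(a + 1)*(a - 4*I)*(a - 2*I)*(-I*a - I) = -I*a^4 - 6*a^3 - 2*I*a^3 - 12*a^2 + 7*I*a^2 - 6*a + 16*I*a + 8*I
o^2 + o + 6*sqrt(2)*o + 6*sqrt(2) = (o + 1)*(o + 6*sqrt(2))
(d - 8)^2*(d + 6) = d^3 - 10*d^2 - 32*d + 384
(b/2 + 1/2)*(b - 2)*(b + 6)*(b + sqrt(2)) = b^4/2 + sqrt(2)*b^3/2 + 5*b^3/2 - 4*b^2 + 5*sqrt(2)*b^2/2 - 6*b - 4*sqrt(2)*b - 6*sqrt(2)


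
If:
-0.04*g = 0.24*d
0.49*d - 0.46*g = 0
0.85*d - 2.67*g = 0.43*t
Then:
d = 0.00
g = 0.00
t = 0.00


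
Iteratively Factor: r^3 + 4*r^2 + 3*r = (r + 3)*(r^2 + r) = (r + 1)*(r + 3)*(r)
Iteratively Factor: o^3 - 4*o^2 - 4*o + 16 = (o - 2)*(o^2 - 2*o - 8) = (o - 4)*(o - 2)*(o + 2)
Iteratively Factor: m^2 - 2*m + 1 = (m - 1)*(m - 1)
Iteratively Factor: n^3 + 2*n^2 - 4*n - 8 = (n + 2)*(n^2 - 4) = (n - 2)*(n + 2)*(n + 2)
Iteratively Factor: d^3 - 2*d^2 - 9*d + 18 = (d - 3)*(d^2 + d - 6) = (d - 3)*(d + 3)*(d - 2)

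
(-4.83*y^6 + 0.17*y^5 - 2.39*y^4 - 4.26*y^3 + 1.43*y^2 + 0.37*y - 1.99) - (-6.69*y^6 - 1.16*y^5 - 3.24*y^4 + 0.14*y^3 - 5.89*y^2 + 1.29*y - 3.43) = 1.86*y^6 + 1.33*y^5 + 0.85*y^4 - 4.4*y^3 + 7.32*y^2 - 0.92*y + 1.44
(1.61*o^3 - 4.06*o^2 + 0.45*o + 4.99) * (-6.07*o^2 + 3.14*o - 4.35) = -9.7727*o^5 + 29.6996*o^4 - 22.4834*o^3 - 11.2153*o^2 + 13.7111*o - 21.7065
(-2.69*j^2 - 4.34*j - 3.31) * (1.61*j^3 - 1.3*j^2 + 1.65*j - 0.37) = -4.3309*j^5 - 3.4904*j^4 - 4.1256*j^3 - 1.8627*j^2 - 3.8557*j + 1.2247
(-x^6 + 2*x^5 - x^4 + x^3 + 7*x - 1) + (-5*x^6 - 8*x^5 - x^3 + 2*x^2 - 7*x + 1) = -6*x^6 - 6*x^5 - x^4 + 2*x^2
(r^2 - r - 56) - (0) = r^2 - r - 56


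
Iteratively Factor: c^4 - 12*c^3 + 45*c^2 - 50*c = (c)*(c^3 - 12*c^2 + 45*c - 50) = c*(c - 5)*(c^2 - 7*c + 10) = c*(c - 5)*(c - 2)*(c - 5)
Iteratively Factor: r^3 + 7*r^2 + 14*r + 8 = (r + 2)*(r^2 + 5*r + 4) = (r + 2)*(r + 4)*(r + 1)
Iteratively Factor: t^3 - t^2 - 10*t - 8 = (t - 4)*(t^2 + 3*t + 2) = (t - 4)*(t + 2)*(t + 1)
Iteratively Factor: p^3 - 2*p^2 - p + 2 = (p - 2)*(p^2 - 1) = (p - 2)*(p - 1)*(p + 1)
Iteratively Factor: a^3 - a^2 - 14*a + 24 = (a - 2)*(a^2 + a - 12) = (a - 3)*(a - 2)*(a + 4)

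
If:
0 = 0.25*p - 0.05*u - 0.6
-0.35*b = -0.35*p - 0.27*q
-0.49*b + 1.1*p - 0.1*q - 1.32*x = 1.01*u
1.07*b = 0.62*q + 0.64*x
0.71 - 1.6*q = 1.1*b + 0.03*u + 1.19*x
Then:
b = 0.54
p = 2.10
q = -2.02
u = -1.51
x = 2.86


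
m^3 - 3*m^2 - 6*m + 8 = (m - 4)*(m - 1)*(m + 2)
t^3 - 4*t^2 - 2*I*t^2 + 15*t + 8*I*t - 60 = (t - 4)*(t - 5*I)*(t + 3*I)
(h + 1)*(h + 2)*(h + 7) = h^3 + 10*h^2 + 23*h + 14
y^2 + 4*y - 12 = (y - 2)*(y + 6)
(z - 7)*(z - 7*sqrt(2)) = z^2 - 7*sqrt(2)*z - 7*z + 49*sqrt(2)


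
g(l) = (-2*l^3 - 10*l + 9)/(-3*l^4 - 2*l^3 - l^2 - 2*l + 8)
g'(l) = (-6*l^2 - 10)/(-3*l^4 - 2*l^3 - l^2 - 2*l + 8) + (-2*l^3 - 10*l + 9)*(12*l^3 + 6*l^2 + 2*l + 2)/(-3*l^4 - 2*l^3 - l^2 - 2*l + 8)^2 = 2*(-3*l^6 - 44*l^4 + 38*l^3 - 2*l^2 + 9*l - 31)/(9*l^8 + 12*l^7 + 10*l^6 + 16*l^5 - 39*l^4 - 28*l^3 - 12*l^2 - 32*l + 64)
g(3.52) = 0.20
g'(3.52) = -0.07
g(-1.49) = 51.79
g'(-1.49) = -2443.59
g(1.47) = 0.69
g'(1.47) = -0.90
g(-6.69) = -0.12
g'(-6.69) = -0.02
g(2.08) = 0.40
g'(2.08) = -0.27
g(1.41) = 0.75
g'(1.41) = -1.11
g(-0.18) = 1.30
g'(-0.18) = -0.95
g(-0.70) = 1.88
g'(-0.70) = -1.58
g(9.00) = 0.07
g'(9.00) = -0.00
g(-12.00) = -0.06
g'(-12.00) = -0.00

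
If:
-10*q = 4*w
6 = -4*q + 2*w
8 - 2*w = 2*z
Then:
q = -2/3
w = 5/3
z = 7/3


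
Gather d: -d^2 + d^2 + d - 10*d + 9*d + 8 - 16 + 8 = 0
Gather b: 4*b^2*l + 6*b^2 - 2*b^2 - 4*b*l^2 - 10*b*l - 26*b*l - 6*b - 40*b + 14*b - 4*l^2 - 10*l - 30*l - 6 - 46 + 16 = b^2*(4*l + 4) + b*(-4*l^2 - 36*l - 32) - 4*l^2 - 40*l - 36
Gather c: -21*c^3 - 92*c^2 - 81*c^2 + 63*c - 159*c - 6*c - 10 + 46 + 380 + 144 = -21*c^3 - 173*c^2 - 102*c + 560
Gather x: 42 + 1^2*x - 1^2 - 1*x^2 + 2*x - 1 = -x^2 + 3*x + 40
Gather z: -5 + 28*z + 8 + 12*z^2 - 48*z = 12*z^2 - 20*z + 3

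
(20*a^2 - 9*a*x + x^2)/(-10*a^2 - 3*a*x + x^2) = (-4*a + x)/(2*a + x)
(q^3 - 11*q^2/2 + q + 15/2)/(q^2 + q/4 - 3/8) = 4*(2*q^3 - 11*q^2 + 2*q + 15)/(8*q^2 + 2*q - 3)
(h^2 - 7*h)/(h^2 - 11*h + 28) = h/(h - 4)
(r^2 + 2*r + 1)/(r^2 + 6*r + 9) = (r^2 + 2*r + 1)/(r^2 + 6*r + 9)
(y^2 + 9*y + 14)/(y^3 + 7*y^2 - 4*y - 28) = 1/(y - 2)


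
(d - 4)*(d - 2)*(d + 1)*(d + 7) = d^4 + 2*d^3 - 33*d^2 + 22*d + 56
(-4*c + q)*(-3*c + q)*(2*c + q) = 24*c^3 - 2*c^2*q - 5*c*q^2 + q^3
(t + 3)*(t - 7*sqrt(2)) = t^2 - 7*sqrt(2)*t + 3*t - 21*sqrt(2)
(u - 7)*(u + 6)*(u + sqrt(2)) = u^3 - u^2 + sqrt(2)*u^2 - 42*u - sqrt(2)*u - 42*sqrt(2)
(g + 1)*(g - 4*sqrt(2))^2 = g^3 - 8*sqrt(2)*g^2 + g^2 - 8*sqrt(2)*g + 32*g + 32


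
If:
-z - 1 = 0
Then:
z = -1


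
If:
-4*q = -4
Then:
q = 1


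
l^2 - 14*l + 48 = (l - 8)*(l - 6)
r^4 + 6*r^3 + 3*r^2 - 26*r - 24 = (r - 2)*(r + 1)*(r + 3)*(r + 4)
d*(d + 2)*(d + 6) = d^3 + 8*d^2 + 12*d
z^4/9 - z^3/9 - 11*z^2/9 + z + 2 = (z/3 + 1/3)*(z/3 + 1)*(z - 3)*(z - 2)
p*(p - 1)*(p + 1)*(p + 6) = p^4 + 6*p^3 - p^2 - 6*p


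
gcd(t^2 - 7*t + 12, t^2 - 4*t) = t - 4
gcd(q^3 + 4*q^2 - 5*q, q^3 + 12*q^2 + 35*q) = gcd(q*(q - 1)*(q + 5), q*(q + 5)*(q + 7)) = q^2 + 5*q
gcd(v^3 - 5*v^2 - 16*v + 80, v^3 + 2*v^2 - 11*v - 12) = v + 4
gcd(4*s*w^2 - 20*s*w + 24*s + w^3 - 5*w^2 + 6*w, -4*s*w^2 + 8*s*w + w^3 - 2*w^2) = w - 2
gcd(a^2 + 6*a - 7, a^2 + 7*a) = a + 7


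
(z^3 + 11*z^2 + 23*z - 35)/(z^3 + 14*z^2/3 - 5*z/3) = 3*(z^2 + 6*z - 7)/(z*(3*z - 1))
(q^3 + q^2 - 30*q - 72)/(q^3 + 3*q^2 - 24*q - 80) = (q^2 - 3*q - 18)/(q^2 - q - 20)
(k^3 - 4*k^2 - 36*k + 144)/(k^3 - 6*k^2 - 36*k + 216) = (k - 4)/(k - 6)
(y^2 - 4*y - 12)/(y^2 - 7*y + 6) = (y + 2)/(y - 1)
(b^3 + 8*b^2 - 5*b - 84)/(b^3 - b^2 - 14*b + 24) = (b + 7)/(b - 2)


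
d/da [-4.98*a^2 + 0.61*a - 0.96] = 0.61 - 9.96*a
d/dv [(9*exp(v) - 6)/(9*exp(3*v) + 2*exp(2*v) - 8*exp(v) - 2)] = (-162*exp(3*v) + 144*exp(2*v) + 24*exp(v) - 66)*exp(v)/(81*exp(6*v) + 36*exp(5*v) - 140*exp(4*v) - 68*exp(3*v) + 56*exp(2*v) + 32*exp(v) + 4)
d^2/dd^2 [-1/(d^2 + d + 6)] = 2*(d^2 + d - (2*d + 1)^2 + 6)/(d^2 + d + 6)^3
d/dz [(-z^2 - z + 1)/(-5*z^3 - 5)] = (-3*z^2*(z^2 + z - 1) + (2*z + 1)*(z^3 + 1))/(5*(z^3 + 1)^2)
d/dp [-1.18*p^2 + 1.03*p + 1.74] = 1.03 - 2.36*p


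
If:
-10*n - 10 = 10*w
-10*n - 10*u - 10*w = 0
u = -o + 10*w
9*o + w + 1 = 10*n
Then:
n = -99/101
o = -121/101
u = 1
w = -2/101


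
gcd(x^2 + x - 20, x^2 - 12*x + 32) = x - 4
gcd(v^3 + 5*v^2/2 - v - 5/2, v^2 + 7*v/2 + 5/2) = v^2 + 7*v/2 + 5/2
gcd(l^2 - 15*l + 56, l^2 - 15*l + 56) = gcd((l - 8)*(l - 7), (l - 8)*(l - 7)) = l^2 - 15*l + 56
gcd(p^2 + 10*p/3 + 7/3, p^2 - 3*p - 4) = p + 1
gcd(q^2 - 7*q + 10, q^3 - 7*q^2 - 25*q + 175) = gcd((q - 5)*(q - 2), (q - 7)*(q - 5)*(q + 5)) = q - 5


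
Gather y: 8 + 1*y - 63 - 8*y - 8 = -7*y - 63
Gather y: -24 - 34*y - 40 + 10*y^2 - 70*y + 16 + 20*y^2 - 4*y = 30*y^2 - 108*y - 48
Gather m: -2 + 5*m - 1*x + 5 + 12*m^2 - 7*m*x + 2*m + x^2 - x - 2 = 12*m^2 + m*(7 - 7*x) + x^2 - 2*x + 1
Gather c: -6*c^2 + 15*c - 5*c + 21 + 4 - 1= -6*c^2 + 10*c + 24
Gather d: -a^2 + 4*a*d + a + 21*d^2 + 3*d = -a^2 + a + 21*d^2 + d*(4*a + 3)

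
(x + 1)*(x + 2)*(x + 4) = x^3 + 7*x^2 + 14*x + 8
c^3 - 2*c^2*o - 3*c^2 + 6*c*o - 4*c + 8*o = (c - 4)*(c + 1)*(c - 2*o)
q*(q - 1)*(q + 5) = q^3 + 4*q^2 - 5*q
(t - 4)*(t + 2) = t^2 - 2*t - 8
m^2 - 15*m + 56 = (m - 8)*(m - 7)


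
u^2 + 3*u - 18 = (u - 3)*(u + 6)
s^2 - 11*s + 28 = (s - 7)*(s - 4)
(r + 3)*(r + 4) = r^2 + 7*r + 12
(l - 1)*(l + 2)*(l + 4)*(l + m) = l^4 + l^3*m + 5*l^3 + 5*l^2*m + 2*l^2 + 2*l*m - 8*l - 8*m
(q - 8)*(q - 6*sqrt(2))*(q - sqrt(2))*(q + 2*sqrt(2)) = q^4 - 8*q^3 - 5*sqrt(2)*q^3 - 16*q^2 + 40*sqrt(2)*q^2 + 24*sqrt(2)*q + 128*q - 192*sqrt(2)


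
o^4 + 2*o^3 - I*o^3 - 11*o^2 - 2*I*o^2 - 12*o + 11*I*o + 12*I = (o - 3)*(o + 1)*(o + 4)*(o - I)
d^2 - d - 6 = (d - 3)*(d + 2)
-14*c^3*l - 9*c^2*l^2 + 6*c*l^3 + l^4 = l*(-2*c + l)*(c + l)*(7*c + l)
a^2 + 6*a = a*(a + 6)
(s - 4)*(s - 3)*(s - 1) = s^3 - 8*s^2 + 19*s - 12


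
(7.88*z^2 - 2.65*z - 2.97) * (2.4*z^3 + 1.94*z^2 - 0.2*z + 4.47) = 18.912*z^5 + 8.9272*z^4 - 13.845*z^3 + 29.9918*z^2 - 11.2515*z - 13.2759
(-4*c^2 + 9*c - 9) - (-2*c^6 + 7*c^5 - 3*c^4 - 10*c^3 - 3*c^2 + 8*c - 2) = 2*c^6 - 7*c^5 + 3*c^4 + 10*c^3 - c^2 + c - 7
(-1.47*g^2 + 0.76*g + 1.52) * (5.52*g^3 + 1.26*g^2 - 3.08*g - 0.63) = -8.1144*g^5 + 2.343*g^4 + 13.8756*g^3 + 0.5005*g^2 - 5.1604*g - 0.9576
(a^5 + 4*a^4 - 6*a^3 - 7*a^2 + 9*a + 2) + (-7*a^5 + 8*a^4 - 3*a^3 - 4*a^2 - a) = -6*a^5 + 12*a^4 - 9*a^3 - 11*a^2 + 8*a + 2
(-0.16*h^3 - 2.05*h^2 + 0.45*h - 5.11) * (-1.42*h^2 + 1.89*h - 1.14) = 0.2272*h^5 + 2.6086*h^4 - 4.3311*h^3 + 10.4437*h^2 - 10.1709*h + 5.8254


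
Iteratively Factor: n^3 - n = (n + 1)*(n^2 - n) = n*(n + 1)*(n - 1)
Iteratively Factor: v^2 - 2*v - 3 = (v + 1)*(v - 3)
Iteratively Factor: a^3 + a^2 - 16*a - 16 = (a - 4)*(a^2 + 5*a + 4) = (a - 4)*(a + 4)*(a + 1)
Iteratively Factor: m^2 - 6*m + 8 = (m - 4)*(m - 2)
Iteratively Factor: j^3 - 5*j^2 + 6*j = (j)*(j^2 - 5*j + 6) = j*(j - 3)*(j - 2)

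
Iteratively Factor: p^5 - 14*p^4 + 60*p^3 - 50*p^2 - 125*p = (p)*(p^4 - 14*p^3 + 60*p^2 - 50*p - 125) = p*(p - 5)*(p^3 - 9*p^2 + 15*p + 25) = p*(p - 5)^2*(p^2 - 4*p - 5) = p*(p - 5)^3*(p + 1)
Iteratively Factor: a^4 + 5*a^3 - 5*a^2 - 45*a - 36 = (a + 3)*(a^3 + 2*a^2 - 11*a - 12) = (a - 3)*(a + 3)*(a^2 + 5*a + 4) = (a - 3)*(a + 3)*(a + 4)*(a + 1)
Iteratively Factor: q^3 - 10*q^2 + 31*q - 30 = (q - 2)*(q^2 - 8*q + 15) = (q - 3)*(q - 2)*(q - 5)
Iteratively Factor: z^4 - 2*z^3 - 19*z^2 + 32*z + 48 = (z - 3)*(z^3 + z^2 - 16*z - 16) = (z - 4)*(z - 3)*(z^2 + 5*z + 4) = (z - 4)*(z - 3)*(z + 1)*(z + 4)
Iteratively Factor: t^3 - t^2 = (t)*(t^2 - t) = t^2*(t - 1)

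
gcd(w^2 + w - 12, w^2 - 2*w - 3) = w - 3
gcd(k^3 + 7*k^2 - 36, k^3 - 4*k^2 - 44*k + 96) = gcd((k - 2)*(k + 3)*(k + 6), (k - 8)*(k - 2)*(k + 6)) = k^2 + 4*k - 12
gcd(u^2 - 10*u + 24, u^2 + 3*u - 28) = u - 4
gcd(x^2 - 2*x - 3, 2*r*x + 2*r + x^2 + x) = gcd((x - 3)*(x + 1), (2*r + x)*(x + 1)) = x + 1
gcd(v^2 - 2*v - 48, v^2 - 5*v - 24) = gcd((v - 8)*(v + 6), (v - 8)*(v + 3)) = v - 8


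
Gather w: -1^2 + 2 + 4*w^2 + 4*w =4*w^2 + 4*w + 1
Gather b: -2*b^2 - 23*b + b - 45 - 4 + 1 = -2*b^2 - 22*b - 48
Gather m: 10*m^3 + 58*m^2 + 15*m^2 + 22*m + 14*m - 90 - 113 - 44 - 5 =10*m^3 + 73*m^2 + 36*m - 252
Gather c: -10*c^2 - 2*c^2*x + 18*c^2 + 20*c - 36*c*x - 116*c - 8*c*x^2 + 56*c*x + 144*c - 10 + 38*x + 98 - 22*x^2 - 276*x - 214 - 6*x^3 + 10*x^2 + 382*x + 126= c^2*(8 - 2*x) + c*(-8*x^2 + 20*x + 48) - 6*x^3 - 12*x^2 + 144*x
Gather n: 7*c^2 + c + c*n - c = 7*c^2 + c*n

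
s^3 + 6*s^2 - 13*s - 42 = (s - 3)*(s + 2)*(s + 7)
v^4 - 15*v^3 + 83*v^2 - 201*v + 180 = (v - 5)*(v - 4)*(v - 3)^2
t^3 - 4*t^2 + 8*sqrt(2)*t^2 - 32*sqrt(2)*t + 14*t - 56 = (t - 4)*(t + sqrt(2))*(t + 7*sqrt(2))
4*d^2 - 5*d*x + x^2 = (-4*d + x)*(-d + x)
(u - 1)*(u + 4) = u^2 + 3*u - 4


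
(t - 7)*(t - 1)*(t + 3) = t^3 - 5*t^2 - 17*t + 21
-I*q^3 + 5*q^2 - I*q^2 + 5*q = q*(q + 5*I)*(-I*q - I)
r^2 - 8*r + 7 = (r - 7)*(r - 1)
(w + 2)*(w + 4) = w^2 + 6*w + 8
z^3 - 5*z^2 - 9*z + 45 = (z - 5)*(z - 3)*(z + 3)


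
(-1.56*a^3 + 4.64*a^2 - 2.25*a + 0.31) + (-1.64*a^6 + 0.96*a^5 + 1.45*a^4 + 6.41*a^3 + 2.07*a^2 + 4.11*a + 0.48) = -1.64*a^6 + 0.96*a^5 + 1.45*a^4 + 4.85*a^3 + 6.71*a^2 + 1.86*a + 0.79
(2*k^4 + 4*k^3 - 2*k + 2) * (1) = 2*k^4 + 4*k^3 - 2*k + 2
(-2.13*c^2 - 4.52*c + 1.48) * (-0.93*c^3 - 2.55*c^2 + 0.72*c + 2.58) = 1.9809*c^5 + 9.6351*c^4 + 8.616*c^3 - 12.5238*c^2 - 10.596*c + 3.8184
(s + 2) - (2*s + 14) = -s - 12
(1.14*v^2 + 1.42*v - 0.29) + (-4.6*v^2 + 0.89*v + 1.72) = -3.46*v^2 + 2.31*v + 1.43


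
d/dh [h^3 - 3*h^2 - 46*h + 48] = 3*h^2 - 6*h - 46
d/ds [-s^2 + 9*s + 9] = 9 - 2*s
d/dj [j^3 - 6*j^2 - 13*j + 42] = 3*j^2 - 12*j - 13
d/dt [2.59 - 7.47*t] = -7.47000000000000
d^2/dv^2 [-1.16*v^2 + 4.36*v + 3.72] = -2.32000000000000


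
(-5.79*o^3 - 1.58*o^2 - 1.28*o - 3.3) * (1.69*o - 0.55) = -9.7851*o^4 + 0.5143*o^3 - 1.2942*o^2 - 4.873*o + 1.815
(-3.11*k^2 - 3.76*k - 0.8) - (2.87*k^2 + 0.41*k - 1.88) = -5.98*k^2 - 4.17*k + 1.08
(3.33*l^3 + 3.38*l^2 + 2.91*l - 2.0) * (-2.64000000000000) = -8.7912*l^3 - 8.9232*l^2 - 7.6824*l + 5.28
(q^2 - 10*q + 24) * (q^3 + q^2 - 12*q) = q^5 - 9*q^4 + 2*q^3 + 144*q^2 - 288*q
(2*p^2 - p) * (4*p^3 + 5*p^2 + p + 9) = 8*p^5 + 6*p^4 - 3*p^3 + 17*p^2 - 9*p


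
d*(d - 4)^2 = d^3 - 8*d^2 + 16*d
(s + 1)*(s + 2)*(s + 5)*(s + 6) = s^4 + 14*s^3 + 65*s^2 + 112*s + 60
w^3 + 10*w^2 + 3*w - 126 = (w - 3)*(w + 6)*(w + 7)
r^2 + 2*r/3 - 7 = (r - 7/3)*(r + 3)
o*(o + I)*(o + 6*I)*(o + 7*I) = o^4 + 14*I*o^3 - 55*o^2 - 42*I*o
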